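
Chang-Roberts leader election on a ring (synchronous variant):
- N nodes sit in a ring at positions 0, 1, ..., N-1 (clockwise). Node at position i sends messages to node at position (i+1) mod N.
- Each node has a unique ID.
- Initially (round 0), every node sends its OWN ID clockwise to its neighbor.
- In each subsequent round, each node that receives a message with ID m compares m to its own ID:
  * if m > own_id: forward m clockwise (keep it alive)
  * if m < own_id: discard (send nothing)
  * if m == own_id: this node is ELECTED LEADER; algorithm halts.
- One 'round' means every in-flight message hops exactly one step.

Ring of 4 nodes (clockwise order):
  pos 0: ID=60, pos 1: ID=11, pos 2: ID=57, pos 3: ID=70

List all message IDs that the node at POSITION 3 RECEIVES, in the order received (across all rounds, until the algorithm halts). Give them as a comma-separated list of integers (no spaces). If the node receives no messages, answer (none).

Round 1: pos1(id11) recv 60: fwd; pos2(id57) recv 11: drop; pos3(id70) recv 57: drop; pos0(id60) recv 70: fwd
Round 2: pos2(id57) recv 60: fwd; pos1(id11) recv 70: fwd
Round 3: pos3(id70) recv 60: drop; pos2(id57) recv 70: fwd
Round 4: pos3(id70) recv 70: ELECTED

Answer: 57,60,70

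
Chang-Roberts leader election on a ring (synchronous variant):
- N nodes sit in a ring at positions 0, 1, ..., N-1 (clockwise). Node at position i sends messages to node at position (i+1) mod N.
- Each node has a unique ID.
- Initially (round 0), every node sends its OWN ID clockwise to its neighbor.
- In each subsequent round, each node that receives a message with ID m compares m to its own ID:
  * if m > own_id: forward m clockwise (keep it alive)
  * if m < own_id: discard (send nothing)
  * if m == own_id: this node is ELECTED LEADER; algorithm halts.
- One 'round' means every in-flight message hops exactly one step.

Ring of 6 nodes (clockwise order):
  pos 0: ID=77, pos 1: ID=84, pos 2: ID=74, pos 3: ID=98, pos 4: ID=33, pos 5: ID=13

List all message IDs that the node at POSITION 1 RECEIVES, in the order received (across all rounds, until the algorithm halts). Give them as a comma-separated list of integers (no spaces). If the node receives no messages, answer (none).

Round 1: pos1(id84) recv 77: drop; pos2(id74) recv 84: fwd; pos3(id98) recv 74: drop; pos4(id33) recv 98: fwd; pos5(id13) recv 33: fwd; pos0(id77) recv 13: drop
Round 2: pos3(id98) recv 84: drop; pos5(id13) recv 98: fwd; pos0(id77) recv 33: drop
Round 3: pos0(id77) recv 98: fwd
Round 4: pos1(id84) recv 98: fwd
Round 5: pos2(id74) recv 98: fwd
Round 6: pos3(id98) recv 98: ELECTED

Answer: 77,98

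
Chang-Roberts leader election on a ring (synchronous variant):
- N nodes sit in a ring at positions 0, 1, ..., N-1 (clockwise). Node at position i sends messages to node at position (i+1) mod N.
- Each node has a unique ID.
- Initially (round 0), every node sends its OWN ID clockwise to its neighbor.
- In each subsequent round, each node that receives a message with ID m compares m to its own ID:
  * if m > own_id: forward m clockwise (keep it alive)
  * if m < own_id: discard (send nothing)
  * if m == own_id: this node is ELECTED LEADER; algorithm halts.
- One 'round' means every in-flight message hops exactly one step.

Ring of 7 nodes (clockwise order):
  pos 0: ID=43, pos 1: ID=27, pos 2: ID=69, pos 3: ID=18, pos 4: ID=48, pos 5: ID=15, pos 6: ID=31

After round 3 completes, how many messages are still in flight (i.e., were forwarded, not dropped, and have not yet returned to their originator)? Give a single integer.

Round 1: pos1(id27) recv 43: fwd; pos2(id69) recv 27: drop; pos3(id18) recv 69: fwd; pos4(id48) recv 18: drop; pos5(id15) recv 48: fwd; pos6(id31) recv 15: drop; pos0(id43) recv 31: drop
Round 2: pos2(id69) recv 43: drop; pos4(id48) recv 69: fwd; pos6(id31) recv 48: fwd
Round 3: pos5(id15) recv 69: fwd; pos0(id43) recv 48: fwd
After round 3: 2 messages still in flight

Answer: 2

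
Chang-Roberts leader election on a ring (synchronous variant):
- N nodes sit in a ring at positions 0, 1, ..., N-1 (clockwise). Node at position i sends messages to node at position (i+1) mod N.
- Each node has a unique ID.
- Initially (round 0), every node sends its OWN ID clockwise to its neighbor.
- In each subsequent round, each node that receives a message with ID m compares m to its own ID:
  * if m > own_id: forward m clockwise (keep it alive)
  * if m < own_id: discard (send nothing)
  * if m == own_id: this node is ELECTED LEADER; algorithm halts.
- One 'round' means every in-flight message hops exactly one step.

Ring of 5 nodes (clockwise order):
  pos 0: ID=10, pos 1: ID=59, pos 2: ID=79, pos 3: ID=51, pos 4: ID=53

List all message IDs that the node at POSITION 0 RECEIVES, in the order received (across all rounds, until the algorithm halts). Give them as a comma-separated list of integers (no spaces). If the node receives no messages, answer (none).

Answer: 53,79

Derivation:
Round 1: pos1(id59) recv 10: drop; pos2(id79) recv 59: drop; pos3(id51) recv 79: fwd; pos4(id53) recv 51: drop; pos0(id10) recv 53: fwd
Round 2: pos4(id53) recv 79: fwd; pos1(id59) recv 53: drop
Round 3: pos0(id10) recv 79: fwd
Round 4: pos1(id59) recv 79: fwd
Round 5: pos2(id79) recv 79: ELECTED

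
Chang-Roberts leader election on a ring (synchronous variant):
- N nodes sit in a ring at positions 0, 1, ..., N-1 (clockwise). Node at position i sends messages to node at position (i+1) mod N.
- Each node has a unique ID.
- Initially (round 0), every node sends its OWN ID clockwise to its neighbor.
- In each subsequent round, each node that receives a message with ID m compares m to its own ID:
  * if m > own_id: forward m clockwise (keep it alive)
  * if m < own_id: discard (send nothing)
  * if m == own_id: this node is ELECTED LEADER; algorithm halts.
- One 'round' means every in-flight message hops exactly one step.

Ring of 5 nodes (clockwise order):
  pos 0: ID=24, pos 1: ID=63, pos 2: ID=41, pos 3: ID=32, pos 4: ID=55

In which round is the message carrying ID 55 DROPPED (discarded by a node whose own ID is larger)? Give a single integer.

Round 1: pos1(id63) recv 24: drop; pos2(id41) recv 63: fwd; pos3(id32) recv 41: fwd; pos4(id55) recv 32: drop; pos0(id24) recv 55: fwd
Round 2: pos3(id32) recv 63: fwd; pos4(id55) recv 41: drop; pos1(id63) recv 55: drop
Round 3: pos4(id55) recv 63: fwd
Round 4: pos0(id24) recv 63: fwd
Round 5: pos1(id63) recv 63: ELECTED
Message ID 55 originates at pos 4; dropped at pos 1 in round 2

Answer: 2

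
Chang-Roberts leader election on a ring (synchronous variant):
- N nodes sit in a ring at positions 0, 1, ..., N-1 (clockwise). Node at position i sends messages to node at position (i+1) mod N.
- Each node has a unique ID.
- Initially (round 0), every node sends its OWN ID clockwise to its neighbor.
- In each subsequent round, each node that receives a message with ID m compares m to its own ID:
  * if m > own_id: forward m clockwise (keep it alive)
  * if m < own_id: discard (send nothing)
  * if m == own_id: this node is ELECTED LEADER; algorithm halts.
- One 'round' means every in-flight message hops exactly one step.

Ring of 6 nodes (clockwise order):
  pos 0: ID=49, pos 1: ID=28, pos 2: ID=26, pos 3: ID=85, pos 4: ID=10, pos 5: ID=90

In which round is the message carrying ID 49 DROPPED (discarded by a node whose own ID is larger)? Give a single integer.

Round 1: pos1(id28) recv 49: fwd; pos2(id26) recv 28: fwd; pos3(id85) recv 26: drop; pos4(id10) recv 85: fwd; pos5(id90) recv 10: drop; pos0(id49) recv 90: fwd
Round 2: pos2(id26) recv 49: fwd; pos3(id85) recv 28: drop; pos5(id90) recv 85: drop; pos1(id28) recv 90: fwd
Round 3: pos3(id85) recv 49: drop; pos2(id26) recv 90: fwd
Round 4: pos3(id85) recv 90: fwd
Round 5: pos4(id10) recv 90: fwd
Round 6: pos5(id90) recv 90: ELECTED
Message ID 49 originates at pos 0; dropped at pos 3 in round 3

Answer: 3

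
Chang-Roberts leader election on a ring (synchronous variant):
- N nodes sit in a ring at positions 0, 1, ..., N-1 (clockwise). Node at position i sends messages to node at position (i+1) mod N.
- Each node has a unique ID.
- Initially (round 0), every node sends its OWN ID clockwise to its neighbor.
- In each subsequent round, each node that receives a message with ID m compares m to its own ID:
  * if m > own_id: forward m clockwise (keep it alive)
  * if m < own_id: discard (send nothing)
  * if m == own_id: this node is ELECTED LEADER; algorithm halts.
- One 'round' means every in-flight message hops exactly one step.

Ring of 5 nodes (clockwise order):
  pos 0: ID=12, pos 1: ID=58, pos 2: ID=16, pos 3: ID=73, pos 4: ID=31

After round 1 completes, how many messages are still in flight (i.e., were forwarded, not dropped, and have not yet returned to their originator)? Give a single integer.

Round 1: pos1(id58) recv 12: drop; pos2(id16) recv 58: fwd; pos3(id73) recv 16: drop; pos4(id31) recv 73: fwd; pos0(id12) recv 31: fwd
After round 1: 3 messages still in flight

Answer: 3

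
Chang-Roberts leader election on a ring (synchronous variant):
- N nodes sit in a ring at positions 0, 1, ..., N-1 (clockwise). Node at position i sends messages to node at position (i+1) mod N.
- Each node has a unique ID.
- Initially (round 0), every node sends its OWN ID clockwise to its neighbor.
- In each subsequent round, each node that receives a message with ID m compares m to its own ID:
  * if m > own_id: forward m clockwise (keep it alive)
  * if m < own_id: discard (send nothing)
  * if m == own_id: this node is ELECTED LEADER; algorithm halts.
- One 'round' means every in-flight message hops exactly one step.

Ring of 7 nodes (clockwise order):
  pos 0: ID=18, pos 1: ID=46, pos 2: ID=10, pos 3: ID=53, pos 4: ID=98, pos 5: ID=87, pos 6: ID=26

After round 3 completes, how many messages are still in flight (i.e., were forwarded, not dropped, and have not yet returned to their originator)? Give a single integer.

Answer: 2

Derivation:
Round 1: pos1(id46) recv 18: drop; pos2(id10) recv 46: fwd; pos3(id53) recv 10: drop; pos4(id98) recv 53: drop; pos5(id87) recv 98: fwd; pos6(id26) recv 87: fwd; pos0(id18) recv 26: fwd
Round 2: pos3(id53) recv 46: drop; pos6(id26) recv 98: fwd; pos0(id18) recv 87: fwd; pos1(id46) recv 26: drop
Round 3: pos0(id18) recv 98: fwd; pos1(id46) recv 87: fwd
After round 3: 2 messages still in flight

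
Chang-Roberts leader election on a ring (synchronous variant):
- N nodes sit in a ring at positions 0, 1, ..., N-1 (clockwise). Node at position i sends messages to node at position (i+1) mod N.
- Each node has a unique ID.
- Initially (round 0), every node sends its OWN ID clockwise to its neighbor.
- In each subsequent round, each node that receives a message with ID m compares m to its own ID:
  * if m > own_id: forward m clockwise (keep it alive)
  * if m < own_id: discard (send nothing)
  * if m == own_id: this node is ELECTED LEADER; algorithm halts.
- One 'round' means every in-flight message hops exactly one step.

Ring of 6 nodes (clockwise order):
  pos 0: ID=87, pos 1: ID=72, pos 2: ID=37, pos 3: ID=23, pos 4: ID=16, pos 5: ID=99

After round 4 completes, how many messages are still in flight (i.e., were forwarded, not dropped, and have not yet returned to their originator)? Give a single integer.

Answer: 2

Derivation:
Round 1: pos1(id72) recv 87: fwd; pos2(id37) recv 72: fwd; pos3(id23) recv 37: fwd; pos4(id16) recv 23: fwd; pos5(id99) recv 16: drop; pos0(id87) recv 99: fwd
Round 2: pos2(id37) recv 87: fwd; pos3(id23) recv 72: fwd; pos4(id16) recv 37: fwd; pos5(id99) recv 23: drop; pos1(id72) recv 99: fwd
Round 3: pos3(id23) recv 87: fwd; pos4(id16) recv 72: fwd; pos5(id99) recv 37: drop; pos2(id37) recv 99: fwd
Round 4: pos4(id16) recv 87: fwd; pos5(id99) recv 72: drop; pos3(id23) recv 99: fwd
After round 4: 2 messages still in flight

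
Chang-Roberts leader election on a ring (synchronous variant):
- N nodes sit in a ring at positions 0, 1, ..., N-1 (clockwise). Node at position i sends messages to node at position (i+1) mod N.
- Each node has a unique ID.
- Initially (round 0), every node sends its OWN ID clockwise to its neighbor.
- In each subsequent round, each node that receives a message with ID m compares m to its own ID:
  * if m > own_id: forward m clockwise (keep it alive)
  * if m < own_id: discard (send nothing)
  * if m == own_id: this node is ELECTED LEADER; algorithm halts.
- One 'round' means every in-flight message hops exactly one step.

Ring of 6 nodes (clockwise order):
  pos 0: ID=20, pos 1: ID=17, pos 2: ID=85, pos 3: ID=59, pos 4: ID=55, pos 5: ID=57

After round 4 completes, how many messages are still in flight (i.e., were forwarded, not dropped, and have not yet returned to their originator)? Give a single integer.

Answer: 2

Derivation:
Round 1: pos1(id17) recv 20: fwd; pos2(id85) recv 17: drop; pos3(id59) recv 85: fwd; pos4(id55) recv 59: fwd; pos5(id57) recv 55: drop; pos0(id20) recv 57: fwd
Round 2: pos2(id85) recv 20: drop; pos4(id55) recv 85: fwd; pos5(id57) recv 59: fwd; pos1(id17) recv 57: fwd
Round 3: pos5(id57) recv 85: fwd; pos0(id20) recv 59: fwd; pos2(id85) recv 57: drop
Round 4: pos0(id20) recv 85: fwd; pos1(id17) recv 59: fwd
After round 4: 2 messages still in flight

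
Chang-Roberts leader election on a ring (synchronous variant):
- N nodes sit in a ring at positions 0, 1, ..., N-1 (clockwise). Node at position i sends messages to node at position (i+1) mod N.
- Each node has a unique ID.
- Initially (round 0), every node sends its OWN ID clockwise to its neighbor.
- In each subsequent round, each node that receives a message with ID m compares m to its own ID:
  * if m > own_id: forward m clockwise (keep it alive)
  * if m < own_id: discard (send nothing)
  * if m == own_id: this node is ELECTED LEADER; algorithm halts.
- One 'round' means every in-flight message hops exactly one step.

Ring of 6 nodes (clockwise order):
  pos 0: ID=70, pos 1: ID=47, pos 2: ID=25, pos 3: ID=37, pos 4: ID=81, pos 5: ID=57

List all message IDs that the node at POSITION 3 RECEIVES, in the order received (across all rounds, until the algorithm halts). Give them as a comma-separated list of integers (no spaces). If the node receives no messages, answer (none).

Answer: 25,47,70,81

Derivation:
Round 1: pos1(id47) recv 70: fwd; pos2(id25) recv 47: fwd; pos3(id37) recv 25: drop; pos4(id81) recv 37: drop; pos5(id57) recv 81: fwd; pos0(id70) recv 57: drop
Round 2: pos2(id25) recv 70: fwd; pos3(id37) recv 47: fwd; pos0(id70) recv 81: fwd
Round 3: pos3(id37) recv 70: fwd; pos4(id81) recv 47: drop; pos1(id47) recv 81: fwd
Round 4: pos4(id81) recv 70: drop; pos2(id25) recv 81: fwd
Round 5: pos3(id37) recv 81: fwd
Round 6: pos4(id81) recv 81: ELECTED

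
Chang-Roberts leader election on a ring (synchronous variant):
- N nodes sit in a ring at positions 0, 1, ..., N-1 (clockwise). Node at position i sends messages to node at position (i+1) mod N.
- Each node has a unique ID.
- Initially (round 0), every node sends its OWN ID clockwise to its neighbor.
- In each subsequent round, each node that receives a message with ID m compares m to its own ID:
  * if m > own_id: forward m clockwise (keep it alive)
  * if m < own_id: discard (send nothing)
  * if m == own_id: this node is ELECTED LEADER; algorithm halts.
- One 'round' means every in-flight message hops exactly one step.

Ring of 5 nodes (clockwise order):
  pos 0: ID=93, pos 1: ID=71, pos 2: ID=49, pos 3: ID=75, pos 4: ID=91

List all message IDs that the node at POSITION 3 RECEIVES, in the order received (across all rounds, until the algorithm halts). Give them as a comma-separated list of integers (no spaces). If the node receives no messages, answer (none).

Answer: 49,71,93

Derivation:
Round 1: pos1(id71) recv 93: fwd; pos2(id49) recv 71: fwd; pos3(id75) recv 49: drop; pos4(id91) recv 75: drop; pos0(id93) recv 91: drop
Round 2: pos2(id49) recv 93: fwd; pos3(id75) recv 71: drop
Round 3: pos3(id75) recv 93: fwd
Round 4: pos4(id91) recv 93: fwd
Round 5: pos0(id93) recv 93: ELECTED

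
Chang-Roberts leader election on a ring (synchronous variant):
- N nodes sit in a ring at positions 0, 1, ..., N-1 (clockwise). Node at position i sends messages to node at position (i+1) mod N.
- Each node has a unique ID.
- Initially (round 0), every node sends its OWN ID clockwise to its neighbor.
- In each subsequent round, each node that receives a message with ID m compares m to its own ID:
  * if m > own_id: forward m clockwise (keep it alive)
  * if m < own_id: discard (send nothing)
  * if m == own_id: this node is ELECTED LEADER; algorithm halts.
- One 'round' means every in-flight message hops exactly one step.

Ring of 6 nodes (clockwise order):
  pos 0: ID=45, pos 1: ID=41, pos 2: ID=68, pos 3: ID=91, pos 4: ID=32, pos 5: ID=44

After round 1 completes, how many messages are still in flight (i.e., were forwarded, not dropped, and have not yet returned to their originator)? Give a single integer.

Round 1: pos1(id41) recv 45: fwd; pos2(id68) recv 41: drop; pos3(id91) recv 68: drop; pos4(id32) recv 91: fwd; pos5(id44) recv 32: drop; pos0(id45) recv 44: drop
After round 1: 2 messages still in flight

Answer: 2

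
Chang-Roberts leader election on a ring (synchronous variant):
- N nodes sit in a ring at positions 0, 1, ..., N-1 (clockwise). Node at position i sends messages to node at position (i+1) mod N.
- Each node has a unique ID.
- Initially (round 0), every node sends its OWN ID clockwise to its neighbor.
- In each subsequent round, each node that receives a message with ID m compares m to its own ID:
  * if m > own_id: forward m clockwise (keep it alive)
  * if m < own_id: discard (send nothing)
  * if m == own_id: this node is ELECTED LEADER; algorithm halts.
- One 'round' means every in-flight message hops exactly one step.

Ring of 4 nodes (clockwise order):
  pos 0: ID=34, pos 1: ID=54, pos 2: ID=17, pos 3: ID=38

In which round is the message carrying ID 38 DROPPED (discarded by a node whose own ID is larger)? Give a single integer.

Round 1: pos1(id54) recv 34: drop; pos2(id17) recv 54: fwd; pos3(id38) recv 17: drop; pos0(id34) recv 38: fwd
Round 2: pos3(id38) recv 54: fwd; pos1(id54) recv 38: drop
Round 3: pos0(id34) recv 54: fwd
Round 4: pos1(id54) recv 54: ELECTED
Message ID 38 originates at pos 3; dropped at pos 1 in round 2

Answer: 2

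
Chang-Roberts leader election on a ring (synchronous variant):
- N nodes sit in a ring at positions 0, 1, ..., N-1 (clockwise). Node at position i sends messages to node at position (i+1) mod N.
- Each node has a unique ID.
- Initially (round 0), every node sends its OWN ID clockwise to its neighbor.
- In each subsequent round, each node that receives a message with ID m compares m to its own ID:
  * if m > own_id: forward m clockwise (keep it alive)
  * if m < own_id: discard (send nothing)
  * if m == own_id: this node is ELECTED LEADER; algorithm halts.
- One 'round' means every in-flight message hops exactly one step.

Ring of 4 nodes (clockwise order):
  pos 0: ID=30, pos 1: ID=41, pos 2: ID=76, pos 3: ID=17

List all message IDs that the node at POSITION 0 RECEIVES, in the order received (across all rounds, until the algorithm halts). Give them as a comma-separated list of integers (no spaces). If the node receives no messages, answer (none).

Round 1: pos1(id41) recv 30: drop; pos2(id76) recv 41: drop; pos3(id17) recv 76: fwd; pos0(id30) recv 17: drop
Round 2: pos0(id30) recv 76: fwd
Round 3: pos1(id41) recv 76: fwd
Round 4: pos2(id76) recv 76: ELECTED

Answer: 17,76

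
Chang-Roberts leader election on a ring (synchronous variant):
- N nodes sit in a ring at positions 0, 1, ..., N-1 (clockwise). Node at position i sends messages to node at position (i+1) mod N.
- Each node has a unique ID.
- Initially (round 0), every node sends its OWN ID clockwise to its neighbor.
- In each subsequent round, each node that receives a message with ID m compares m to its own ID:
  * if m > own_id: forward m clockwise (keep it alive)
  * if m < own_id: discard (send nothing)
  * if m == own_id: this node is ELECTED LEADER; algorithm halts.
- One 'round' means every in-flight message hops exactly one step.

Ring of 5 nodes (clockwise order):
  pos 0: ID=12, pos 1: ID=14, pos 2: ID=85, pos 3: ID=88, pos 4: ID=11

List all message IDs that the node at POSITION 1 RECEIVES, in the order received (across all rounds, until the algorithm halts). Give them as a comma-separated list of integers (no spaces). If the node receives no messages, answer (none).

Round 1: pos1(id14) recv 12: drop; pos2(id85) recv 14: drop; pos3(id88) recv 85: drop; pos4(id11) recv 88: fwd; pos0(id12) recv 11: drop
Round 2: pos0(id12) recv 88: fwd
Round 3: pos1(id14) recv 88: fwd
Round 4: pos2(id85) recv 88: fwd
Round 5: pos3(id88) recv 88: ELECTED

Answer: 12,88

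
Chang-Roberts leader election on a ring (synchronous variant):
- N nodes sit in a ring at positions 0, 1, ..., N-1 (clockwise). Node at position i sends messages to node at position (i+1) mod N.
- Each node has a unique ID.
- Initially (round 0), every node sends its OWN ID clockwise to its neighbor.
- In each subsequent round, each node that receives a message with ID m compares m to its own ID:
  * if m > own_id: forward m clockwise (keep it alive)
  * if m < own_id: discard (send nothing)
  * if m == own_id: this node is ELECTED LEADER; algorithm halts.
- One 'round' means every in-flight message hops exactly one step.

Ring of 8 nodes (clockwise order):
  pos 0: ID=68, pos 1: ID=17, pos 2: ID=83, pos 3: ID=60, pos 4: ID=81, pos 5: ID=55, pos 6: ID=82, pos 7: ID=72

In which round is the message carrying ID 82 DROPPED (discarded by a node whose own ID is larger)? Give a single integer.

Round 1: pos1(id17) recv 68: fwd; pos2(id83) recv 17: drop; pos3(id60) recv 83: fwd; pos4(id81) recv 60: drop; pos5(id55) recv 81: fwd; pos6(id82) recv 55: drop; pos7(id72) recv 82: fwd; pos0(id68) recv 72: fwd
Round 2: pos2(id83) recv 68: drop; pos4(id81) recv 83: fwd; pos6(id82) recv 81: drop; pos0(id68) recv 82: fwd; pos1(id17) recv 72: fwd
Round 3: pos5(id55) recv 83: fwd; pos1(id17) recv 82: fwd; pos2(id83) recv 72: drop
Round 4: pos6(id82) recv 83: fwd; pos2(id83) recv 82: drop
Round 5: pos7(id72) recv 83: fwd
Round 6: pos0(id68) recv 83: fwd
Round 7: pos1(id17) recv 83: fwd
Round 8: pos2(id83) recv 83: ELECTED
Message ID 82 originates at pos 6; dropped at pos 2 in round 4

Answer: 4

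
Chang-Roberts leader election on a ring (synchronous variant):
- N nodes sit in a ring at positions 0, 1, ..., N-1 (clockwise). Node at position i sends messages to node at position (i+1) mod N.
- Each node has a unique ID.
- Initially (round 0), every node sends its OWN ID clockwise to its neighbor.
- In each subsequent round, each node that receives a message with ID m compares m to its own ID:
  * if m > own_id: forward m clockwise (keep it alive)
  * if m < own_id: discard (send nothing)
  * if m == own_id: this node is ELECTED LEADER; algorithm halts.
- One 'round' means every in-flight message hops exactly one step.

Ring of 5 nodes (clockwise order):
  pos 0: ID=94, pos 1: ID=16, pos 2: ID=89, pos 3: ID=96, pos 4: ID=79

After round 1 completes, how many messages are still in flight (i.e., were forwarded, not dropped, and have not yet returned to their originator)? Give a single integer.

Answer: 2

Derivation:
Round 1: pos1(id16) recv 94: fwd; pos2(id89) recv 16: drop; pos3(id96) recv 89: drop; pos4(id79) recv 96: fwd; pos0(id94) recv 79: drop
After round 1: 2 messages still in flight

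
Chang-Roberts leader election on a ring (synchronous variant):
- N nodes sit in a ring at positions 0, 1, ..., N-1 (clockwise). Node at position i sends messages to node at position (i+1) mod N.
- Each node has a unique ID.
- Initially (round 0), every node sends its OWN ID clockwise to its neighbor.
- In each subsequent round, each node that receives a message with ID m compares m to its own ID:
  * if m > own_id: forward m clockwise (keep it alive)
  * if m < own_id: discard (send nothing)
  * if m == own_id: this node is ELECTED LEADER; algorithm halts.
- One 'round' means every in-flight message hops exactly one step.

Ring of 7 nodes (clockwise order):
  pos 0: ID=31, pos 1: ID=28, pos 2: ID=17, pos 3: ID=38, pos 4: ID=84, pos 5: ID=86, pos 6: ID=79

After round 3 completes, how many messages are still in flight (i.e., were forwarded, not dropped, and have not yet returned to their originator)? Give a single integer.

Round 1: pos1(id28) recv 31: fwd; pos2(id17) recv 28: fwd; pos3(id38) recv 17: drop; pos4(id84) recv 38: drop; pos5(id86) recv 84: drop; pos6(id79) recv 86: fwd; pos0(id31) recv 79: fwd
Round 2: pos2(id17) recv 31: fwd; pos3(id38) recv 28: drop; pos0(id31) recv 86: fwd; pos1(id28) recv 79: fwd
Round 3: pos3(id38) recv 31: drop; pos1(id28) recv 86: fwd; pos2(id17) recv 79: fwd
After round 3: 2 messages still in flight

Answer: 2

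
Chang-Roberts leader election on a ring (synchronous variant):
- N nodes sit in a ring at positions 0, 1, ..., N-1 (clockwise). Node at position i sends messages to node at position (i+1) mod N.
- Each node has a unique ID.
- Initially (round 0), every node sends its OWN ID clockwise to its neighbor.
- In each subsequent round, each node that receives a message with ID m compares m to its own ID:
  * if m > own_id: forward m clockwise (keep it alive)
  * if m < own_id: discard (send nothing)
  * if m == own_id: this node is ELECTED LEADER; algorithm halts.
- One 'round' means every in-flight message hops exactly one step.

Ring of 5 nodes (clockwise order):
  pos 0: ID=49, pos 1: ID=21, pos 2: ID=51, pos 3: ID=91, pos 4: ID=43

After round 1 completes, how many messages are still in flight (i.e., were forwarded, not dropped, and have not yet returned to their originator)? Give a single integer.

Answer: 2

Derivation:
Round 1: pos1(id21) recv 49: fwd; pos2(id51) recv 21: drop; pos3(id91) recv 51: drop; pos4(id43) recv 91: fwd; pos0(id49) recv 43: drop
After round 1: 2 messages still in flight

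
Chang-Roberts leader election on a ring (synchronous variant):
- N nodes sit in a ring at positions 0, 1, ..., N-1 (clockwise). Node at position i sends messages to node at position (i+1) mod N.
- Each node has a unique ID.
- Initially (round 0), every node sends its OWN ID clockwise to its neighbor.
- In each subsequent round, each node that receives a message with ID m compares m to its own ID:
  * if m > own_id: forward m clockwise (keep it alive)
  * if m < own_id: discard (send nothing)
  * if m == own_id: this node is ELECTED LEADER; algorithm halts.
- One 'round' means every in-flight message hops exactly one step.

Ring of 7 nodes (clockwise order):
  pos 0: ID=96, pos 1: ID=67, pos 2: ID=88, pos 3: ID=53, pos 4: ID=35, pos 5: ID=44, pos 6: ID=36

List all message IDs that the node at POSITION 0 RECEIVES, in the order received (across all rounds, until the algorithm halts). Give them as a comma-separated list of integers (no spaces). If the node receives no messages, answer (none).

Answer: 36,44,53,88,96

Derivation:
Round 1: pos1(id67) recv 96: fwd; pos2(id88) recv 67: drop; pos3(id53) recv 88: fwd; pos4(id35) recv 53: fwd; pos5(id44) recv 35: drop; pos6(id36) recv 44: fwd; pos0(id96) recv 36: drop
Round 2: pos2(id88) recv 96: fwd; pos4(id35) recv 88: fwd; pos5(id44) recv 53: fwd; pos0(id96) recv 44: drop
Round 3: pos3(id53) recv 96: fwd; pos5(id44) recv 88: fwd; pos6(id36) recv 53: fwd
Round 4: pos4(id35) recv 96: fwd; pos6(id36) recv 88: fwd; pos0(id96) recv 53: drop
Round 5: pos5(id44) recv 96: fwd; pos0(id96) recv 88: drop
Round 6: pos6(id36) recv 96: fwd
Round 7: pos0(id96) recv 96: ELECTED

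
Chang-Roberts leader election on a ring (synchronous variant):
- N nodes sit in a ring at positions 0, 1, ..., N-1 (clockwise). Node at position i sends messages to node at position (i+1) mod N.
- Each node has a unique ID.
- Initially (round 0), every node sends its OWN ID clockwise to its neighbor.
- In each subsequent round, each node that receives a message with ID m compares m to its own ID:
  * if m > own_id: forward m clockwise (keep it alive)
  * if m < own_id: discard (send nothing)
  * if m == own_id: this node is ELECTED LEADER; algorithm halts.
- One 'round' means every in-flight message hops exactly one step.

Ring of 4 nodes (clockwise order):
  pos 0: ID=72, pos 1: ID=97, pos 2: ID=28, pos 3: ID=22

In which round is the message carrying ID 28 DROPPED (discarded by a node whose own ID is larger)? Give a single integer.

Answer: 2

Derivation:
Round 1: pos1(id97) recv 72: drop; pos2(id28) recv 97: fwd; pos3(id22) recv 28: fwd; pos0(id72) recv 22: drop
Round 2: pos3(id22) recv 97: fwd; pos0(id72) recv 28: drop
Round 3: pos0(id72) recv 97: fwd
Round 4: pos1(id97) recv 97: ELECTED
Message ID 28 originates at pos 2; dropped at pos 0 in round 2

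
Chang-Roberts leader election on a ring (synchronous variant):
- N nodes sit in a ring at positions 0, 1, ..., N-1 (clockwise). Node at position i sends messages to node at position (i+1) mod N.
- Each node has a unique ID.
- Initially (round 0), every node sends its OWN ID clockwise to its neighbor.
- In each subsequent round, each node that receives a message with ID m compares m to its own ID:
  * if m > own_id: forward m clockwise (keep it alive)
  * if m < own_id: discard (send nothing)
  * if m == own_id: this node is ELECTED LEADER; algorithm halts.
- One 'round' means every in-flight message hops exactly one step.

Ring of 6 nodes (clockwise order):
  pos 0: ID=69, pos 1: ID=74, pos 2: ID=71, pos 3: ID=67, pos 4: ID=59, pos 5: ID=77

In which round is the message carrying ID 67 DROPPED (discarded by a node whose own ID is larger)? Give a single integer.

Answer: 2

Derivation:
Round 1: pos1(id74) recv 69: drop; pos2(id71) recv 74: fwd; pos3(id67) recv 71: fwd; pos4(id59) recv 67: fwd; pos5(id77) recv 59: drop; pos0(id69) recv 77: fwd
Round 2: pos3(id67) recv 74: fwd; pos4(id59) recv 71: fwd; pos5(id77) recv 67: drop; pos1(id74) recv 77: fwd
Round 3: pos4(id59) recv 74: fwd; pos5(id77) recv 71: drop; pos2(id71) recv 77: fwd
Round 4: pos5(id77) recv 74: drop; pos3(id67) recv 77: fwd
Round 5: pos4(id59) recv 77: fwd
Round 6: pos5(id77) recv 77: ELECTED
Message ID 67 originates at pos 3; dropped at pos 5 in round 2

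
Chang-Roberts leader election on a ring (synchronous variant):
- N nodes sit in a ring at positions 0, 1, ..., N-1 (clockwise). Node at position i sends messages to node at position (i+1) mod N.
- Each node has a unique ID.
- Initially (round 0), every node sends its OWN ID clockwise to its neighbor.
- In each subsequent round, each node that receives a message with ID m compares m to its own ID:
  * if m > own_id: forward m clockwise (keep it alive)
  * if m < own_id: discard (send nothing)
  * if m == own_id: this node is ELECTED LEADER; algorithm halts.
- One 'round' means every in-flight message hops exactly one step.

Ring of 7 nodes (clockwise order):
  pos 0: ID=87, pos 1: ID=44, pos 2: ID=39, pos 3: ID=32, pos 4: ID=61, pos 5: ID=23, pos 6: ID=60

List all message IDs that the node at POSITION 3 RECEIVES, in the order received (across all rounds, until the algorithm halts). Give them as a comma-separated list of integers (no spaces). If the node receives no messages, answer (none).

Round 1: pos1(id44) recv 87: fwd; pos2(id39) recv 44: fwd; pos3(id32) recv 39: fwd; pos4(id61) recv 32: drop; pos5(id23) recv 61: fwd; pos6(id60) recv 23: drop; pos0(id87) recv 60: drop
Round 2: pos2(id39) recv 87: fwd; pos3(id32) recv 44: fwd; pos4(id61) recv 39: drop; pos6(id60) recv 61: fwd
Round 3: pos3(id32) recv 87: fwd; pos4(id61) recv 44: drop; pos0(id87) recv 61: drop
Round 4: pos4(id61) recv 87: fwd
Round 5: pos5(id23) recv 87: fwd
Round 6: pos6(id60) recv 87: fwd
Round 7: pos0(id87) recv 87: ELECTED

Answer: 39,44,87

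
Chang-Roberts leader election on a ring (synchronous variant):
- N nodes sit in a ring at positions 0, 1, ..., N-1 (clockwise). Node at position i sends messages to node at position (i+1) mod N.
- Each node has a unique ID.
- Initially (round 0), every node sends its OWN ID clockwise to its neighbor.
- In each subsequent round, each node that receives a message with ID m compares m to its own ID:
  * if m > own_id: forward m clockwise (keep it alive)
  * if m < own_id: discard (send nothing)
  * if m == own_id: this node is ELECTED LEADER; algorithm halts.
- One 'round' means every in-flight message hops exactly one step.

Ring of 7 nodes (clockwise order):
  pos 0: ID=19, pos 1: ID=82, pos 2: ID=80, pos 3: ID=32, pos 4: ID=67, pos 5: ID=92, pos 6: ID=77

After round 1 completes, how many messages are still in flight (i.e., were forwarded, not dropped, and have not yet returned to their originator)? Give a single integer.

Round 1: pos1(id82) recv 19: drop; pos2(id80) recv 82: fwd; pos3(id32) recv 80: fwd; pos4(id67) recv 32: drop; pos5(id92) recv 67: drop; pos6(id77) recv 92: fwd; pos0(id19) recv 77: fwd
After round 1: 4 messages still in flight

Answer: 4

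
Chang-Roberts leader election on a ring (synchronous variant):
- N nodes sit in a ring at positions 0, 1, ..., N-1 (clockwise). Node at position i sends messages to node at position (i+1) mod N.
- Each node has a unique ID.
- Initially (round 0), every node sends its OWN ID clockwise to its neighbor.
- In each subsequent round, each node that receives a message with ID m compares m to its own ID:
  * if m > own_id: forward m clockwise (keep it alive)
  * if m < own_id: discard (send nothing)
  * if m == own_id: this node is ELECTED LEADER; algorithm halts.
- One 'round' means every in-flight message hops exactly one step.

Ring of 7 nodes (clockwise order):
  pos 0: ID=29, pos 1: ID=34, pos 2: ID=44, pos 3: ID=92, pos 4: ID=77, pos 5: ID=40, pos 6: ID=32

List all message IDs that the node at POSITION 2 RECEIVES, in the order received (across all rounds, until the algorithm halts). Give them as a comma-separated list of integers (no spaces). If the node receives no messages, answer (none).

Answer: 34,40,77,92

Derivation:
Round 1: pos1(id34) recv 29: drop; pos2(id44) recv 34: drop; pos3(id92) recv 44: drop; pos4(id77) recv 92: fwd; pos5(id40) recv 77: fwd; pos6(id32) recv 40: fwd; pos0(id29) recv 32: fwd
Round 2: pos5(id40) recv 92: fwd; pos6(id32) recv 77: fwd; pos0(id29) recv 40: fwd; pos1(id34) recv 32: drop
Round 3: pos6(id32) recv 92: fwd; pos0(id29) recv 77: fwd; pos1(id34) recv 40: fwd
Round 4: pos0(id29) recv 92: fwd; pos1(id34) recv 77: fwd; pos2(id44) recv 40: drop
Round 5: pos1(id34) recv 92: fwd; pos2(id44) recv 77: fwd
Round 6: pos2(id44) recv 92: fwd; pos3(id92) recv 77: drop
Round 7: pos3(id92) recv 92: ELECTED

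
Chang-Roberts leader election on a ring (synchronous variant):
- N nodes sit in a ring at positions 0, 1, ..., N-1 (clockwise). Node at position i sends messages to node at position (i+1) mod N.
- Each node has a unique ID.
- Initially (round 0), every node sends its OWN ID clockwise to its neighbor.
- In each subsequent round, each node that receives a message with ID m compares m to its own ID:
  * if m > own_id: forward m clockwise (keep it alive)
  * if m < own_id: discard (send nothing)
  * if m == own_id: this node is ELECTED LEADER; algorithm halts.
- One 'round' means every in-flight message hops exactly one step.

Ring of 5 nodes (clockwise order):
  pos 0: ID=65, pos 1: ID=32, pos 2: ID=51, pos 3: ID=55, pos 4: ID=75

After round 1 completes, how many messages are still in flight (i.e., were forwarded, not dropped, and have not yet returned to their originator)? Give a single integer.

Answer: 2

Derivation:
Round 1: pos1(id32) recv 65: fwd; pos2(id51) recv 32: drop; pos3(id55) recv 51: drop; pos4(id75) recv 55: drop; pos0(id65) recv 75: fwd
After round 1: 2 messages still in flight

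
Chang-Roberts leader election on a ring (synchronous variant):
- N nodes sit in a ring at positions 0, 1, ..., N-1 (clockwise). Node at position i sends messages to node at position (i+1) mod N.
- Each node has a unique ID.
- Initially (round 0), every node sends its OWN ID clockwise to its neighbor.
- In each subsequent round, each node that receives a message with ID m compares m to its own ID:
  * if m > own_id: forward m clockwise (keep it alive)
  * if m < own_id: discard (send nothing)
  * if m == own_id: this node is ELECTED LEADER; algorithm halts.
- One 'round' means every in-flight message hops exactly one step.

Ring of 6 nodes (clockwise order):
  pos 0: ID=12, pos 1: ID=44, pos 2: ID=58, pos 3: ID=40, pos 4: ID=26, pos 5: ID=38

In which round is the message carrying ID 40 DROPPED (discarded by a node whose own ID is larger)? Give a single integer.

Round 1: pos1(id44) recv 12: drop; pos2(id58) recv 44: drop; pos3(id40) recv 58: fwd; pos4(id26) recv 40: fwd; pos5(id38) recv 26: drop; pos0(id12) recv 38: fwd
Round 2: pos4(id26) recv 58: fwd; pos5(id38) recv 40: fwd; pos1(id44) recv 38: drop
Round 3: pos5(id38) recv 58: fwd; pos0(id12) recv 40: fwd
Round 4: pos0(id12) recv 58: fwd; pos1(id44) recv 40: drop
Round 5: pos1(id44) recv 58: fwd
Round 6: pos2(id58) recv 58: ELECTED
Message ID 40 originates at pos 3; dropped at pos 1 in round 4

Answer: 4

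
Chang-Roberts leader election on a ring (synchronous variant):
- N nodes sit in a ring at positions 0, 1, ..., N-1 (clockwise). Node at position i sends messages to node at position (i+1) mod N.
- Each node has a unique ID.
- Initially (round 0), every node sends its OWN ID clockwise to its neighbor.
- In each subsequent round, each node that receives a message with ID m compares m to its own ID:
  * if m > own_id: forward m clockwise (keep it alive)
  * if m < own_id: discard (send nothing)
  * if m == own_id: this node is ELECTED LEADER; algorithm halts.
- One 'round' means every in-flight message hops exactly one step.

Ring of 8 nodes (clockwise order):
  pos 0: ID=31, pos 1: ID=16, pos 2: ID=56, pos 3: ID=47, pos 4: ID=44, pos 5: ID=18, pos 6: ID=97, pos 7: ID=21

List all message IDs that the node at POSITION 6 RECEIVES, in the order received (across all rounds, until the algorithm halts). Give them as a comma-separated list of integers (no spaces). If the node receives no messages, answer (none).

Answer: 18,44,47,56,97

Derivation:
Round 1: pos1(id16) recv 31: fwd; pos2(id56) recv 16: drop; pos3(id47) recv 56: fwd; pos4(id44) recv 47: fwd; pos5(id18) recv 44: fwd; pos6(id97) recv 18: drop; pos7(id21) recv 97: fwd; pos0(id31) recv 21: drop
Round 2: pos2(id56) recv 31: drop; pos4(id44) recv 56: fwd; pos5(id18) recv 47: fwd; pos6(id97) recv 44: drop; pos0(id31) recv 97: fwd
Round 3: pos5(id18) recv 56: fwd; pos6(id97) recv 47: drop; pos1(id16) recv 97: fwd
Round 4: pos6(id97) recv 56: drop; pos2(id56) recv 97: fwd
Round 5: pos3(id47) recv 97: fwd
Round 6: pos4(id44) recv 97: fwd
Round 7: pos5(id18) recv 97: fwd
Round 8: pos6(id97) recv 97: ELECTED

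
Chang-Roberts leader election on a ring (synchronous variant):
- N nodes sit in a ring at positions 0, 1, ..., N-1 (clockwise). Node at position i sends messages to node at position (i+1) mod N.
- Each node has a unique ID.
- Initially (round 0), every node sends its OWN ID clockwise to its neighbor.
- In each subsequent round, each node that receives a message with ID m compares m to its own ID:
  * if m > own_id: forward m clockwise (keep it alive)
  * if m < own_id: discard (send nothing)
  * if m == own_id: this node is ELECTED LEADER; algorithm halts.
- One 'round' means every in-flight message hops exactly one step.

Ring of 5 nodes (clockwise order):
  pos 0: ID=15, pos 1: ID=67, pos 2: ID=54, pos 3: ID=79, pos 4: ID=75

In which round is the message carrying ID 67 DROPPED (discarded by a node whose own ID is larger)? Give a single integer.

Round 1: pos1(id67) recv 15: drop; pos2(id54) recv 67: fwd; pos3(id79) recv 54: drop; pos4(id75) recv 79: fwd; pos0(id15) recv 75: fwd
Round 2: pos3(id79) recv 67: drop; pos0(id15) recv 79: fwd; pos1(id67) recv 75: fwd
Round 3: pos1(id67) recv 79: fwd; pos2(id54) recv 75: fwd
Round 4: pos2(id54) recv 79: fwd; pos3(id79) recv 75: drop
Round 5: pos3(id79) recv 79: ELECTED
Message ID 67 originates at pos 1; dropped at pos 3 in round 2

Answer: 2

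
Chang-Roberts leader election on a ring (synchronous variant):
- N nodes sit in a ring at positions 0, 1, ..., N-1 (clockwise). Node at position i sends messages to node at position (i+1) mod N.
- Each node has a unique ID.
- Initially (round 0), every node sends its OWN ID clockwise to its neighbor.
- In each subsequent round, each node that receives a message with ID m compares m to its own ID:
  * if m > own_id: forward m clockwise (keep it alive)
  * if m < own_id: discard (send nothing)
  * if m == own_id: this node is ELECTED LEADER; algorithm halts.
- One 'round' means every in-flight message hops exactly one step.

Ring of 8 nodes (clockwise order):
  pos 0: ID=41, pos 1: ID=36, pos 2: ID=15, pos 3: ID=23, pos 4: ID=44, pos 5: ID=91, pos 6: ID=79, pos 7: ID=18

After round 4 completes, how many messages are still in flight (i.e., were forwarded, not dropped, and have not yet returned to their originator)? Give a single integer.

Round 1: pos1(id36) recv 41: fwd; pos2(id15) recv 36: fwd; pos3(id23) recv 15: drop; pos4(id44) recv 23: drop; pos5(id91) recv 44: drop; pos6(id79) recv 91: fwd; pos7(id18) recv 79: fwd; pos0(id41) recv 18: drop
Round 2: pos2(id15) recv 41: fwd; pos3(id23) recv 36: fwd; pos7(id18) recv 91: fwd; pos0(id41) recv 79: fwd
Round 3: pos3(id23) recv 41: fwd; pos4(id44) recv 36: drop; pos0(id41) recv 91: fwd; pos1(id36) recv 79: fwd
Round 4: pos4(id44) recv 41: drop; pos1(id36) recv 91: fwd; pos2(id15) recv 79: fwd
After round 4: 2 messages still in flight

Answer: 2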